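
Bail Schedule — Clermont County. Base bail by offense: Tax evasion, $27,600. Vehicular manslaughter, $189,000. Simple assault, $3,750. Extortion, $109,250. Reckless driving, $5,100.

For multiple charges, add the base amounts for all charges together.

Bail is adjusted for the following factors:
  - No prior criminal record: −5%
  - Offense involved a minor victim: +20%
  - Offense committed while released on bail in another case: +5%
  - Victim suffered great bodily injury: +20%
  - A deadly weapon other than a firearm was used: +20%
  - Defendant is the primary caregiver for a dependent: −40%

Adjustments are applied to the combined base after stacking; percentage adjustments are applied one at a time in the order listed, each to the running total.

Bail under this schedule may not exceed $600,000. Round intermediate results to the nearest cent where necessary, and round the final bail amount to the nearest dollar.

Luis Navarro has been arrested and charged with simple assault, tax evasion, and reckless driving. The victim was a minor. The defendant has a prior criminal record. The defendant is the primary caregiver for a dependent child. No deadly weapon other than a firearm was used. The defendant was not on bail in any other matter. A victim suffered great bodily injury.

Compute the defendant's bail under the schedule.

Base amounts from the schedule: simple assault $3,750; tax evasion $27,600; reckless driving $5,100.
Stacking rule: sum of all bases. $3,750 + $27,600 + $5,100 = $36,450.
Offense involved a minor victim (+20%): $36,450 × 1.2 = $43,740.
Victim suffered great bodily injury (+20%): $43,740 × 1.2 = $52,488.
Defendant is the primary caregiver for a dependent (−40%): $52,488 × 0.6 = $31,492.80.
$31,492.80 is within the $600,000 maximum.
Rounded to the nearest dollar: $31,493.

$31,493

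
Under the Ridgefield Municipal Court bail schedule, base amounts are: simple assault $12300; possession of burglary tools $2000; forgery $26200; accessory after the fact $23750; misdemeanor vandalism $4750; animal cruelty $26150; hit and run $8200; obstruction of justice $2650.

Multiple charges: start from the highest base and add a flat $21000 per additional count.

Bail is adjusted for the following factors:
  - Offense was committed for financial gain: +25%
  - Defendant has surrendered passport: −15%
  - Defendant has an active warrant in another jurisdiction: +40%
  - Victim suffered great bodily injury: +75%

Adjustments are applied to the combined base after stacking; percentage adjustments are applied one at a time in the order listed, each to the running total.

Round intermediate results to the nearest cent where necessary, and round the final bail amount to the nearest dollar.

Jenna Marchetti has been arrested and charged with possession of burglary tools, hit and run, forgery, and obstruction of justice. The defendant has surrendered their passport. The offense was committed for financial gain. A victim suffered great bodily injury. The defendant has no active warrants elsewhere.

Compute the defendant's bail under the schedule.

Base amounts from the schedule: possession of burglary tools $2000; hit and run $8200; forgery $26200; obstruction of justice $2650.
Stacking rule: highest base plus $21000 per additional charge. Highest is forgery at $26200; 3 additional charges → +$63000. Combined base = $89200.
Offense was committed for financial gain (+25%): $89200 × 1.25 = $111500.
Defendant has surrendered passport (−15%): $111500 × 0.85 = $94775.
Victim suffered great bodily injury (+75%): $94775 × 1.75 = $165856.25.
Rounded to the nearest dollar: $165856.

$165856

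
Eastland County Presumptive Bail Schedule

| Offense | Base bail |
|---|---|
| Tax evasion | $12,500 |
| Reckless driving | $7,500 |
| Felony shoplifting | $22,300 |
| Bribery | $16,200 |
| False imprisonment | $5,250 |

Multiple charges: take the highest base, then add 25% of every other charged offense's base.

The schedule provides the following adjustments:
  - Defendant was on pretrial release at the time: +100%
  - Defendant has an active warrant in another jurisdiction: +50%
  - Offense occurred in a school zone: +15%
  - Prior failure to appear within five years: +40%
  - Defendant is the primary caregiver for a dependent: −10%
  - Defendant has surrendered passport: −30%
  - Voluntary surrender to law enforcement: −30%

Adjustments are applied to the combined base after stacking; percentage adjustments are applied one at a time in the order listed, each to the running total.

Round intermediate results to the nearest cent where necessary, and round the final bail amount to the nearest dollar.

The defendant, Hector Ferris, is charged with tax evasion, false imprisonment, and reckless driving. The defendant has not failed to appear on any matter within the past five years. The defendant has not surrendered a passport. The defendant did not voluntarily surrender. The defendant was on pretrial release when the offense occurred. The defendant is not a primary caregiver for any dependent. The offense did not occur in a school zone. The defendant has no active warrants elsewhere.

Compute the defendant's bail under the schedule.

$31,375

Base amounts from the schedule: tax evasion $12,500; false imprisonment $5,250; reckless driving $7,500.
Stacking rule: highest base plus 25% of each additional charge. Highest is tax evasion at $12,500. Additional: $5,250 × 25% = $1,312.50; $7,500 × 25% = $1,875. Combined base = $12,500 + $3,187.50 = $15,687.50.
Defendant was on pretrial release at the time (+100%): $15,687.50 × 2 = $31,375.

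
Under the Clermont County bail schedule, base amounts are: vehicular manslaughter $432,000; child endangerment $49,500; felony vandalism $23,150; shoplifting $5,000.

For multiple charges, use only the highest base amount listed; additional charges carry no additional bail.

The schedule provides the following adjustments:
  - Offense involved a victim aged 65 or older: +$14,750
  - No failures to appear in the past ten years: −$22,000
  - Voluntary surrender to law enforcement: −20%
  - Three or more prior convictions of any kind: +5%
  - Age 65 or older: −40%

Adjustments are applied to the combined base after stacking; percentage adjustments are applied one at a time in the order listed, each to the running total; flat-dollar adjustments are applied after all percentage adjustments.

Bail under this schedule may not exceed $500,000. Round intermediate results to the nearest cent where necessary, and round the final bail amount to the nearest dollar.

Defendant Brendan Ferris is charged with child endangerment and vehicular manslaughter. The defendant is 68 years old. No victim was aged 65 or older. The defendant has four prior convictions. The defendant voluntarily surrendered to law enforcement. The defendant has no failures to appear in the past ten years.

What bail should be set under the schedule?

Base amounts from the schedule: child endangerment $49,500; vehicular manslaughter $432,000.
Stacking rule: use the highest base only. Highest is vehicular manslaughter at $432,000. Combined base = $432,000.
Voluntary surrender to law enforcement (−20%): $432,000 × 0.8 = $345,600.
Three or more prior convictions of any kind (+5%): $345,600 × 1.05 = $362,880.
Age 65 or older (−40%): $362,880 × 0.6 = $217,728.
No failures to appear in the past ten years (−$22,000 flat): $217,728 − $22,000 = $195,728.
$195,728 is within the $500,000 maximum.

$195,728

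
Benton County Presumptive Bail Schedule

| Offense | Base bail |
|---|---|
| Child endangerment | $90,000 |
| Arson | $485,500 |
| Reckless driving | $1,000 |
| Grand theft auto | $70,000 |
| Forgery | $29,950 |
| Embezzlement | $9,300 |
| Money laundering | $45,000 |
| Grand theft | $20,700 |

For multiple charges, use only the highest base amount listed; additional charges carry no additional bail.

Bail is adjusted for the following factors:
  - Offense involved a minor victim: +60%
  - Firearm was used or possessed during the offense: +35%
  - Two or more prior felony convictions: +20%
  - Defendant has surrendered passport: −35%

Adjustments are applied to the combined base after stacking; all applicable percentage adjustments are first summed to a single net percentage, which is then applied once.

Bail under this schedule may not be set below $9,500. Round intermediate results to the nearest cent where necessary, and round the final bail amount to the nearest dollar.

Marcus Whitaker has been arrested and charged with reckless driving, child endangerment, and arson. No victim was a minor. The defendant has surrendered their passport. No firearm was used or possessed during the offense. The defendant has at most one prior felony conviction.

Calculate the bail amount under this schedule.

Base amounts from the schedule: reckless driving $1,000; child endangerment $90,000; arson $485,500.
Stacking rule: use the highest base only. Highest is arson at $485,500. Combined base = $485,500.
Defendant has surrendered passport (−35%): $485,500 × 0.65 = $315,575.
$315,575 is at or above the $9,500 minimum.

$315,575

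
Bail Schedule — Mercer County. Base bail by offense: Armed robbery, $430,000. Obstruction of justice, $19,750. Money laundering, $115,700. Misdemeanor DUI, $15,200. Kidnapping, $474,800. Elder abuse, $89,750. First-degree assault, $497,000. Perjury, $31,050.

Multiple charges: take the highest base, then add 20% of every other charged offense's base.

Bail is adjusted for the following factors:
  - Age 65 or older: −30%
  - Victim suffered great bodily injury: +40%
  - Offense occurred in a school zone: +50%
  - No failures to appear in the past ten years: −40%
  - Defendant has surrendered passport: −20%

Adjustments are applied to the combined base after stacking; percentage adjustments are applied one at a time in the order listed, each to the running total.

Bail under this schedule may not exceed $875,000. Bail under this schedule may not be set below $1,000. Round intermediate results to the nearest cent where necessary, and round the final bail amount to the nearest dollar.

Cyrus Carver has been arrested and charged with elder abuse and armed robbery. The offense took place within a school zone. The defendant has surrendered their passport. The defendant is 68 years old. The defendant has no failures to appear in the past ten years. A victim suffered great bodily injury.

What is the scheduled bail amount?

$316,074

Base amounts from the schedule: elder abuse $89,750; armed robbery $430,000.
Stacking rule: highest base plus 20% of each additional charge. Highest is armed robbery at $430,000. Additional: $89,750 × 20% = $17,950. Combined base = $430,000 + $17,950 = $447,950.
Age 65 or older (−30%): $447,950 × 0.7 = $313,565.
Victim suffered great bodily injury (+40%): $313,565 × 1.4 = $438,991.
Offense occurred in a school zone (+50%): $438,991 × 1.5 = $658,486.50.
No failures to appear in the past ten years (−40%): $658,486.50 × 0.6 = $395,091.90.
Defendant has surrendered passport (−20%): $395,091.90 × 0.8 = $316,073.52.
$316,073.52 is within the $875,000 maximum.
$316,073.52 is at or above the $1,000 minimum.
Rounded to the nearest dollar: $316,074.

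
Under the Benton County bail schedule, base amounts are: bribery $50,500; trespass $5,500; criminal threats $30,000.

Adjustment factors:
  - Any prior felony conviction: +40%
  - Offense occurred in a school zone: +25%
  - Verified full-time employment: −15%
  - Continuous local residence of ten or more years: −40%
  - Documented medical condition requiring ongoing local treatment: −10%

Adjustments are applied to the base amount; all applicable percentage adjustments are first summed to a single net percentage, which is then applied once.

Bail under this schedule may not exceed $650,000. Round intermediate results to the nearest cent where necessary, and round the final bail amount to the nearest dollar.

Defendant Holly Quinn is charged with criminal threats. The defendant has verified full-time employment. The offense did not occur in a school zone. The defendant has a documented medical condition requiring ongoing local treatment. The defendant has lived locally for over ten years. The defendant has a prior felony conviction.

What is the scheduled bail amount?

$22,500

Base amounts from the schedule: criminal threats $30,000.
Single charge. Combined base = $30,000.
Net percentage adjustment: +40% −15% −40% −10% = −25%. $30,000 × 0.75 = $22,500.
$22,500 is within the $650,000 maximum.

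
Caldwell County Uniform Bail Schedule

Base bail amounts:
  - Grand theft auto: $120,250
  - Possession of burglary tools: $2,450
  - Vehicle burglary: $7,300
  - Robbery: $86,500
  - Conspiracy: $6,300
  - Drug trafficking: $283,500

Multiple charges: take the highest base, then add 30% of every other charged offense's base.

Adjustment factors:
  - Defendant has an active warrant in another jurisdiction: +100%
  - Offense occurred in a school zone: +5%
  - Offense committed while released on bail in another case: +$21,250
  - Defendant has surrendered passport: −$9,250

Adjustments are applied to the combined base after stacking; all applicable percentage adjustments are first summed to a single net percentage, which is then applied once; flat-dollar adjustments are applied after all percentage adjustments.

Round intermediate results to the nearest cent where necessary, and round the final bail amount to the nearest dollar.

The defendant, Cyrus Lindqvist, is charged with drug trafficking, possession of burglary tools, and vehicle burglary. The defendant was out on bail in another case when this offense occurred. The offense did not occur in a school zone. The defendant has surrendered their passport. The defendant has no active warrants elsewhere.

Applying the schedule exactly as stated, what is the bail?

Base amounts from the schedule: drug trafficking $283,500; possession of burglary tools $2,450; vehicle burglary $7,300.
Stacking rule: highest base plus 30% of each additional charge. Highest is drug trafficking at $283,500. Additional: $2,450 × 30% = $735; $7,300 × 30% = $2,190. Combined base = $283,500 + $2,925 = $286,425.
Offense committed while released on bail in another case (+$21,250 flat): $286,425 + $21,250 = $307,675.
Defendant has surrendered passport (−$9,250 flat): $307,675 − $9,250 = $298,425.

$298,425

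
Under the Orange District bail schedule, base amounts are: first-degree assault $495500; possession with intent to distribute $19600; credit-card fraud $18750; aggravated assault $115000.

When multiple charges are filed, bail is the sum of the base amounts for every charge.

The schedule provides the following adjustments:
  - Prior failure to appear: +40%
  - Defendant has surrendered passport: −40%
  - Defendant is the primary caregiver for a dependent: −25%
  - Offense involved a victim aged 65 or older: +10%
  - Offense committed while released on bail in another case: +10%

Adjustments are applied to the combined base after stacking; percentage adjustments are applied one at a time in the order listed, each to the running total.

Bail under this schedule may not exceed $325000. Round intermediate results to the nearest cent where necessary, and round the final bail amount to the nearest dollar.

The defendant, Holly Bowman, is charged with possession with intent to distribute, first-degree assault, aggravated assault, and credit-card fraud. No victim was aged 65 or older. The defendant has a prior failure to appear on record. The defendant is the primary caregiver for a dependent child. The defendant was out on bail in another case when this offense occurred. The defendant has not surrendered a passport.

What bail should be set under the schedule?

Base amounts from the schedule: possession with intent to distribute $19600; first-degree assault $495500; aggravated assault $115000; credit-card fraud $18750.
Stacking rule: sum of all bases. $19600 + $495500 + $115000 + $18750 = $648850.
Prior failure to appear (+40%): $648850 × 1.4 = $908390.
Defendant is the primary caregiver for a dependent (−25%): $908390 × 0.75 = $681292.50.
Offense committed while released on bail in another case (+10%): $681292.50 × 1.1 = $749421.75.
Result $749421.75 exceeds the maximum of $325000; bail is capped at $325000.

$325000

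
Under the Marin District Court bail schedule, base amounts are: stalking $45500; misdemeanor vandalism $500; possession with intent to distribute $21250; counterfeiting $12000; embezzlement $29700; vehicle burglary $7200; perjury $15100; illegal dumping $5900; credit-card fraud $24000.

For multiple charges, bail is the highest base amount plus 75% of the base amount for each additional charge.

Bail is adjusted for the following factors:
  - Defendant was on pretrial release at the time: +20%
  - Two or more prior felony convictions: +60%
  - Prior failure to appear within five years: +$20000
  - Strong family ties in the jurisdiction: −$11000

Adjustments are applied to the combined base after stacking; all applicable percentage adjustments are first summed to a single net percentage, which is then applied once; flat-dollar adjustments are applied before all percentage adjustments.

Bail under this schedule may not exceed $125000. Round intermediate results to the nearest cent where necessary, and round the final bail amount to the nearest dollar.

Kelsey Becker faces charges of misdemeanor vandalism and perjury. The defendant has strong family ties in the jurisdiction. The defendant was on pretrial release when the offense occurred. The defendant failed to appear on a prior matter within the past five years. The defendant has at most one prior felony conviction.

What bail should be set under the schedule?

Base amounts from the schedule: misdemeanor vandalism $500; perjury $15100.
Stacking rule: highest base plus 75% of each additional charge. Highest is perjury at $15100. Additional: $500 × 75% = $375. Combined base = $15100 + $375 = $15475.
Prior failure to appear within five years (+$20000 flat): $15475 + $20000 = $35475.
Strong family ties in the jurisdiction (−$11000 flat): $35475 − $11000 = $24475.
Defendant was on pretrial release at the time (+20%): $24475 × 1.2 = $29370.
$29370 is within the $125000 maximum.

$29370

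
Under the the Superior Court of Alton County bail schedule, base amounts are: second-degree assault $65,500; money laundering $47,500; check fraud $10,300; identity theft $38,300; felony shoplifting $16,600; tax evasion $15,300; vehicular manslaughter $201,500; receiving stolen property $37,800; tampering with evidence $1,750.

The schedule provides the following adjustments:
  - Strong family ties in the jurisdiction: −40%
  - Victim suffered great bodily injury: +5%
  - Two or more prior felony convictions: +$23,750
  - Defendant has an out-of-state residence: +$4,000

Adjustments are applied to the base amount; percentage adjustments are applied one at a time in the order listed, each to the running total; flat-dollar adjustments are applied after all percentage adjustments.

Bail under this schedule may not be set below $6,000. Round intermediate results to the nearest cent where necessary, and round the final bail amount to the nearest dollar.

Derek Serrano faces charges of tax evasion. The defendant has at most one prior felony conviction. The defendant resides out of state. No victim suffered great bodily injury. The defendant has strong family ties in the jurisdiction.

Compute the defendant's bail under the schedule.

Base amounts from the schedule: tax evasion $15,300.
Single charge. Combined base = $15,300.
Strong family ties in the jurisdiction (−40%): $15,300 × 0.6 = $9,180.
Defendant has an out-of-state residence (+$4,000 flat): $9,180 + $4,000 = $13,180.
$13,180 is at or above the $6,000 minimum.

$13,180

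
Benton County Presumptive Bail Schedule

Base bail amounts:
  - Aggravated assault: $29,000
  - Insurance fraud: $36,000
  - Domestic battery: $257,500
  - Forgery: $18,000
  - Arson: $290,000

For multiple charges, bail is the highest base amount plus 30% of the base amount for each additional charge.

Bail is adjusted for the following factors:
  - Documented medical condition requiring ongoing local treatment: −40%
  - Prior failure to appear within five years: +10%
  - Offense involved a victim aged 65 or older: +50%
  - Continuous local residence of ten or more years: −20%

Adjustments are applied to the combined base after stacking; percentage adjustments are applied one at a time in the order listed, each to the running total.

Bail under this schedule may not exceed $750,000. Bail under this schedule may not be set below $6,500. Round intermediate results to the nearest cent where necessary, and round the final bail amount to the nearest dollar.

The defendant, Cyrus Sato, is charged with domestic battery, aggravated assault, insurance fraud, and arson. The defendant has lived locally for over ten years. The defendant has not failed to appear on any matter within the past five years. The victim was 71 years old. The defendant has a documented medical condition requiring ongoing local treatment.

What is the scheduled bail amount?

Base amounts from the schedule: domestic battery $257,500; aggravated assault $29,000; insurance fraud $36,000; arson $290,000.
Stacking rule: highest base plus 30% of each additional charge. Highest is arson at $290,000. Additional: $257,500 × 30% = $77,250; $29,000 × 30% = $8,700; $36,000 × 30% = $10,800. Combined base = $290,000 + $96,750 = $386,750.
Documented medical condition requiring ongoing local treatment (−40%): $386,750 × 0.6 = $232,050.
Offense involved a victim aged 65 or older (+50%): $232,050 × 1.5 = $348,075.
Continuous local residence of ten or more years (−20%): $348,075 × 0.8 = $278,460.
$278,460 is within the $750,000 maximum.
$278,460 is at or above the $6,500 minimum.

$278,460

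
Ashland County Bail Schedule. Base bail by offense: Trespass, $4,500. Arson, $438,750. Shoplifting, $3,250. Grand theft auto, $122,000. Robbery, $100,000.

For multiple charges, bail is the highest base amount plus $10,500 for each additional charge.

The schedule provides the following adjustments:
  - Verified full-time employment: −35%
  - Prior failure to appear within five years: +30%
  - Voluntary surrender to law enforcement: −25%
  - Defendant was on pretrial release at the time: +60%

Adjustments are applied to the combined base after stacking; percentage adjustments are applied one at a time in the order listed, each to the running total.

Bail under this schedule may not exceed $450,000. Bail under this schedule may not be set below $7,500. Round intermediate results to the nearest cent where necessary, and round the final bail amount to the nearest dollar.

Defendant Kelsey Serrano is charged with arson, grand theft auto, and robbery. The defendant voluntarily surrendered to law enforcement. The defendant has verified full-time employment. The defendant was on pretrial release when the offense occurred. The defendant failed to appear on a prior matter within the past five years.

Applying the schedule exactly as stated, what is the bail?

Base amounts from the schedule: arson $438,750; grand theft auto $122,000; robbery $100,000.
Stacking rule: highest base plus $10,500 per additional charge. Highest is arson at $438,750; 2 additional charges → +$21,000. Combined base = $459,750.
Verified full-time employment (−35%): $459,750 × 0.65 = $298,837.50.
Prior failure to appear within five years (+30%): $298,837.50 × 1.3 = $388,488.75.
Voluntary surrender to law enforcement (−25%): $388,488.75 × 0.75 = $291,366.56.
Defendant was on pretrial release at the time (+60%): $291,366.56 × 1.6 = $466,186.50.
Result $466,186.50 exceeds the maximum of $450,000; bail is capped at $450,000.
$450,000 is at or above the $7,500 minimum.

$450,000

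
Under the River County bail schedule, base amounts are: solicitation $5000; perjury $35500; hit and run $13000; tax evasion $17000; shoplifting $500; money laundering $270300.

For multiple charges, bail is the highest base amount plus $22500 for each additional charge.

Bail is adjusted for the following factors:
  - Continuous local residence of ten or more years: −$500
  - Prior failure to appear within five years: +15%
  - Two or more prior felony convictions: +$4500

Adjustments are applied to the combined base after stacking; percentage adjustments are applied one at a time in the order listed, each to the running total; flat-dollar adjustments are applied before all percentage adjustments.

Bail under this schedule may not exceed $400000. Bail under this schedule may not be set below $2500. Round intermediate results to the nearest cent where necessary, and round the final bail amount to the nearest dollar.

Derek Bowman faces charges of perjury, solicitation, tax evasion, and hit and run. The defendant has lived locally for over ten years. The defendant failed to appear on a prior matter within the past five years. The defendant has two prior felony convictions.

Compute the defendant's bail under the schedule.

$123050

Base amounts from the schedule: perjury $35500; solicitation $5000; tax evasion $17000; hit and run $13000.
Stacking rule: highest base plus $22500 per additional charge. Highest is perjury at $35500; 3 additional charges → +$67500. Combined base = $103000.
Continuous local residence of ten or more years (−$500 flat): $103000 − $500 = $102500.
Two or more prior felony convictions (+$4500 flat): $102500 + $4500 = $107000.
Prior failure to appear within five years (+15%): $107000 × 1.15 = $123050.
$123050 is within the $400000 maximum.
$123050 is at or above the $2500 minimum.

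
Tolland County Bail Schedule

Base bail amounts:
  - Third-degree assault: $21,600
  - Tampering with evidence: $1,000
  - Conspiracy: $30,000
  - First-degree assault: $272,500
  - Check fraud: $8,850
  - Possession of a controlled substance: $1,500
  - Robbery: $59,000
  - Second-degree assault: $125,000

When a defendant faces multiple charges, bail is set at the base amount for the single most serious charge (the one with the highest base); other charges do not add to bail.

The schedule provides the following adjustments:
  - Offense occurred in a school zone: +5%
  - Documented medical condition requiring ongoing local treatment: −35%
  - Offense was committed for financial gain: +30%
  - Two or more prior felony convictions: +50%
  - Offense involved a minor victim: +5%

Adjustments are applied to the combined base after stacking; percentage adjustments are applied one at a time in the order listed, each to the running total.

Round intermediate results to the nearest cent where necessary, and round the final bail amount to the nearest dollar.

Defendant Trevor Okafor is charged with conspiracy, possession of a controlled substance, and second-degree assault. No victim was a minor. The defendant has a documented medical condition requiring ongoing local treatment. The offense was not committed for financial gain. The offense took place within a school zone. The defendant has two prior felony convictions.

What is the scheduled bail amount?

$127,969

Base amounts from the schedule: conspiracy $30,000; possession of a controlled substance $1,500; second-degree assault $125,000.
Stacking rule: use the highest base only. Highest is second-degree assault at $125,000. Combined base = $125,000.
Offense occurred in a school zone (+5%): $125,000 × 1.05 = $131,250.
Documented medical condition requiring ongoing local treatment (−35%): $131,250 × 0.65 = $85,312.50.
Two or more prior felony convictions (+50%): $85,312.50 × 1.5 = $127,968.75.
Rounded to the nearest dollar: $127,969.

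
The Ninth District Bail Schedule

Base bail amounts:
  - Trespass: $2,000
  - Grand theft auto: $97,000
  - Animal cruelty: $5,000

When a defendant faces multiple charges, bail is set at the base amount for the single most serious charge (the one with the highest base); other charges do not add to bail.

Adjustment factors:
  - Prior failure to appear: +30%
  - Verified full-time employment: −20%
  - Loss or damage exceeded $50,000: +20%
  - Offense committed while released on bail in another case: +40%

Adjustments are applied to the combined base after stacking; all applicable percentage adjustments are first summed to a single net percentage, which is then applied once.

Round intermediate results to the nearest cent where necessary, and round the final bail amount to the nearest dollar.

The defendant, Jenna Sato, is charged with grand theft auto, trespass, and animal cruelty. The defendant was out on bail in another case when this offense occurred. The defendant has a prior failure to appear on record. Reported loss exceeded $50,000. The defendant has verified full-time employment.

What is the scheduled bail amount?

Base amounts from the schedule: grand theft auto $97,000; trespass $2,000; animal cruelty $5,000.
Stacking rule: use the highest base only. Highest is grand theft auto at $97,000. Combined base = $97,000.
Net percentage adjustment: +30% −20% +20% +40% = +70%. $97,000 × 1.7 = $164,900.

$164,900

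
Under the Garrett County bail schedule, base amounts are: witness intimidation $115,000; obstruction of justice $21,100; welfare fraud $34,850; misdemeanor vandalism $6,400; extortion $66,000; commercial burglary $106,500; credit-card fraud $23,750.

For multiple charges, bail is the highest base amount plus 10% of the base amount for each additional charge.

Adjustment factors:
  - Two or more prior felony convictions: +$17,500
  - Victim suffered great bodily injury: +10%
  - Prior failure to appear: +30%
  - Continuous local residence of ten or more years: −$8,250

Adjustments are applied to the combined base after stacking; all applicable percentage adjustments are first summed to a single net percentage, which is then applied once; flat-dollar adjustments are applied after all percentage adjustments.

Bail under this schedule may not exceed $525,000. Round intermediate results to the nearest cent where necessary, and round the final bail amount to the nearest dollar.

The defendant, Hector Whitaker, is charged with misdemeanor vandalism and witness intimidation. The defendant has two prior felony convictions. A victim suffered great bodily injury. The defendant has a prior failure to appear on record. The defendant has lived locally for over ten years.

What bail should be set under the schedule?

Base amounts from the schedule: misdemeanor vandalism $6,400; witness intimidation $115,000.
Stacking rule: highest base plus 10% of each additional charge. Highest is witness intimidation at $115,000. Additional: $6,400 × 10% = $640. Combined base = $115,000 + $640 = $115,640.
Net percentage adjustment: +10% +30% = +40%. $115,640 × 1.4 = $161,896.
Two or more prior felony convictions (+$17,500 flat): $161,896 + $17,500 = $179,396.
Continuous local residence of ten or more years (−$8,250 flat): $179,396 − $8,250 = $171,146.
$171,146 is within the $525,000 maximum.

$171,146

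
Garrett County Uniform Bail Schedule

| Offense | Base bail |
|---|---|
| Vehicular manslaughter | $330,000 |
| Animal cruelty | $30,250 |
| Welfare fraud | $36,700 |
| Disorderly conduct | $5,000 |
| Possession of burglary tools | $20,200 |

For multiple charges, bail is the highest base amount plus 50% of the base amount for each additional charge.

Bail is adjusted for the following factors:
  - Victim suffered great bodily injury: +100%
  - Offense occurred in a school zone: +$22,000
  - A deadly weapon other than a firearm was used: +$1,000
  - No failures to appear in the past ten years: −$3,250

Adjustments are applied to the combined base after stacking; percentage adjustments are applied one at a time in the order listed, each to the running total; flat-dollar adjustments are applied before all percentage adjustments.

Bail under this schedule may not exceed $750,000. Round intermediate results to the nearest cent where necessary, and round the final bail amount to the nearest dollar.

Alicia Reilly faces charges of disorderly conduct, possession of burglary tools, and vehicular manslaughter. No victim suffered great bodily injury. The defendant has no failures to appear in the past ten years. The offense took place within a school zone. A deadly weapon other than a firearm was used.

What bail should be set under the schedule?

Base amounts from the schedule: disorderly conduct $5,000; possession of burglary tools $20,200; vehicular manslaughter $330,000.
Stacking rule: highest base plus 50% of each additional charge. Highest is vehicular manslaughter at $330,000. Additional: $5,000 × 50% = $2,500; $20,200 × 50% = $10,100. Combined base = $330,000 + $12,600 = $342,600.
Offense occurred in a school zone (+$22,000 flat): $342,600 + $22,000 = $364,600.
A deadly weapon other than a firearm was used (+$1,000 flat): $364,600 + $1,000 = $365,600.
No failures to appear in the past ten years (−$3,250 flat): $365,600 − $3,250 = $362,350.
$362,350 is within the $750,000 maximum.

$362,350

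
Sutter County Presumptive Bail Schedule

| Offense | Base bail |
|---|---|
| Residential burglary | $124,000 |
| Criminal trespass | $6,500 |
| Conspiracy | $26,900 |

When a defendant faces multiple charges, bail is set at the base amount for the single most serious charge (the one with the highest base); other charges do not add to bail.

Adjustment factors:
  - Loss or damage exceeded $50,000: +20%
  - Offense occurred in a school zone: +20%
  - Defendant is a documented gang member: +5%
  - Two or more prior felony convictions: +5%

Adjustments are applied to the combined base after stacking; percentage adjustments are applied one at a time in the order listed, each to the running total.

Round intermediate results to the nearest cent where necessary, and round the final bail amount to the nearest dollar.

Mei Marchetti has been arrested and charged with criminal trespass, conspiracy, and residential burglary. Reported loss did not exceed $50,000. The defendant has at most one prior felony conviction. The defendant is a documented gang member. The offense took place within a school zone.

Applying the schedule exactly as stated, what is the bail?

Base amounts from the schedule: criminal trespass $6,500; conspiracy $26,900; residential burglary $124,000.
Stacking rule: use the highest base only. Highest is residential burglary at $124,000. Combined base = $124,000.
Offense occurred in a school zone (+20%): $124,000 × 1.2 = $148,800.
Defendant is a documented gang member (+5%): $148,800 × 1.05 = $156,240.

$156,240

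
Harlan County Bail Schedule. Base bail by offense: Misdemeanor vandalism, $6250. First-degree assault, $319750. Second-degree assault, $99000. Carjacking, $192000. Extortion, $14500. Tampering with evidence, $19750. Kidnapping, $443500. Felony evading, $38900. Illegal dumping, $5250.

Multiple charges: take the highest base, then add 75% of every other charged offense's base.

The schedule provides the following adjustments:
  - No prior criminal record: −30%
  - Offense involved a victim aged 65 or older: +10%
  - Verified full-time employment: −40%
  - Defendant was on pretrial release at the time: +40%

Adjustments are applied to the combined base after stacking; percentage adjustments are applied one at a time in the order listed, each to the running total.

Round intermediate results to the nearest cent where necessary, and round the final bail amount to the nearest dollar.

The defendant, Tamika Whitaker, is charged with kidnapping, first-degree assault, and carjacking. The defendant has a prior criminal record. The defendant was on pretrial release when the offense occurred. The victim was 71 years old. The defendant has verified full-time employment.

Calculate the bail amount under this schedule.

$764437

Base amounts from the schedule: kidnapping $443500; first-degree assault $319750; carjacking $192000.
Stacking rule: highest base plus 75% of each additional charge. Highest is kidnapping at $443500. Additional: $319750 × 75% = $239812.50; $192000 × 75% = $144000. Combined base = $443500 + $383812.50 = $827312.50.
Offense involved a victim aged 65 or older (+10%): $827312.50 × 1.1 = $910043.75.
Verified full-time employment (−40%): $910043.75 × 0.6 = $546026.25.
Defendant was on pretrial release at the time (+40%): $546026.25 × 1.4 = $764436.75.
Rounded to the nearest dollar: $764437.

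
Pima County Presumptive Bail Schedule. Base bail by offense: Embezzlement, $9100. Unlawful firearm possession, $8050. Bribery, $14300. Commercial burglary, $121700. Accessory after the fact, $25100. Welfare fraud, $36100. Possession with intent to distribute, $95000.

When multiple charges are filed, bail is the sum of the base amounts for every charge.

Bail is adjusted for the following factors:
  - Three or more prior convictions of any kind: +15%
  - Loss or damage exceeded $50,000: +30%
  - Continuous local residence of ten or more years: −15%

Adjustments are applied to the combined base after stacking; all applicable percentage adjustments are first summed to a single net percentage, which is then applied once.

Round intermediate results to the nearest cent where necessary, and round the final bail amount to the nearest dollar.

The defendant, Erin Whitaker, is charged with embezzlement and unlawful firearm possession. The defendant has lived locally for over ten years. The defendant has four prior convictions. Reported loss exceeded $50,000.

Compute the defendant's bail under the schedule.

$22295

Base amounts from the schedule: embezzlement $9100; unlawful firearm possession $8050.
Stacking rule: sum of all bases. $9100 + $8050 = $17150.
Net percentage adjustment: +15% +30% −15% = +30%. $17150 × 1.3 = $22295.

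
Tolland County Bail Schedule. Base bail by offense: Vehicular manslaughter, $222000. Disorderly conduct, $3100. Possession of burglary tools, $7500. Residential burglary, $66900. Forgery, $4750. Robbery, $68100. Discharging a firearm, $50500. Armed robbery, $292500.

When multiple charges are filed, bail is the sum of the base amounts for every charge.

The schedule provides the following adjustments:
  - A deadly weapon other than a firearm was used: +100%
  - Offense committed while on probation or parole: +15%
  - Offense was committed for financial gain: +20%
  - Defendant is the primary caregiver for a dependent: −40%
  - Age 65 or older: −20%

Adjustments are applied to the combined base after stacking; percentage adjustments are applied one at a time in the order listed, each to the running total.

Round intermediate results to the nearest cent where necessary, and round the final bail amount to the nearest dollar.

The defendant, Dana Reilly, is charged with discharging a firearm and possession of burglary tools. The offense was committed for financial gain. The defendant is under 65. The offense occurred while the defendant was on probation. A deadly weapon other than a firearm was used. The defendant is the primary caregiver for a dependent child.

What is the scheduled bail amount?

$96048

Base amounts from the schedule: discharging a firearm $50500; possession of burglary tools $7500.
Stacking rule: sum of all bases. $50500 + $7500 = $58000.
A deadly weapon other than a firearm was used (+100%): $58000 × 2 = $116000.
Offense committed while on probation or parole (+15%): $116000 × 1.15 = $133400.
Offense was committed for financial gain (+20%): $133400 × 1.2 = $160080.
Defendant is the primary caregiver for a dependent (−40%): $160080 × 0.6 = $96048.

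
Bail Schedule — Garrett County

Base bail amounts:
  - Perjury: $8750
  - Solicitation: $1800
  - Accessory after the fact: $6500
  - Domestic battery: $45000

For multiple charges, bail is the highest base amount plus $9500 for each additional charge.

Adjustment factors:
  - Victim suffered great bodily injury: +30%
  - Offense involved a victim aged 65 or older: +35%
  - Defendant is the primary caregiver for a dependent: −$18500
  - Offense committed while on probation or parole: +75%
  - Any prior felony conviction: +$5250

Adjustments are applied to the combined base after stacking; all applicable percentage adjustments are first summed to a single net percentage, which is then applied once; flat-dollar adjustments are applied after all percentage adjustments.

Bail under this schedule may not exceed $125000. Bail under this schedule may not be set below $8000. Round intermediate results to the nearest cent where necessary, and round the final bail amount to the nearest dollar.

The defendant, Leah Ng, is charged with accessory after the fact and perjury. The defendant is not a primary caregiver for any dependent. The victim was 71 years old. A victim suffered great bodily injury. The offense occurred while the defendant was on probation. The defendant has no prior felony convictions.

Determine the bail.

$43800

Base amounts from the schedule: accessory after the fact $6500; perjury $8750.
Stacking rule: highest base plus $9500 per additional charge. Highest is perjury at $8750; 1 additional charge → +$9500. Combined base = $18250.
Net percentage adjustment: +30% +35% +75% = +140%. $18250 × 2.4 = $43800.
$43800 is within the $125000 maximum.
$43800 is at or above the $8000 minimum.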